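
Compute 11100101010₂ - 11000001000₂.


Align and subtract column by column (LSB to MSB, borrowing when needed):
  11100101010
- 11000001000
  -----------
  col 0: (0 - 0 borrow-in) - 0 → 0 - 0 = 0, borrow out 0
  col 1: (1 - 0 borrow-in) - 0 → 1 - 0 = 1, borrow out 0
  col 2: (0 - 0 borrow-in) - 0 → 0 - 0 = 0, borrow out 0
  col 3: (1 - 0 borrow-in) - 1 → 1 - 1 = 0, borrow out 0
  col 4: (0 - 0 borrow-in) - 0 → 0 - 0 = 0, borrow out 0
  col 5: (1 - 0 borrow-in) - 0 → 1 - 0 = 1, borrow out 0
  col 6: (0 - 0 borrow-in) - 0 → 0 - 0 = 0, borrow out 0
  col 7: (0 - 0 borrow-in) - 0 → 0 - 0 = 0, borrow out 0
  col 8: (1 - 0 borrow-in) - 0 → 1 - 0 = 1, borrow out 0
  col 9: (1 - 0 borrow-in) - 1 → 1 - 1 = 0, borrow out 0
  col 10: (1 - 0 borrow-in) - 1 → 1 - 1 = 0, borrow out 0
Reading bits MSB→LSB: 00100100010
Strip leading zeros: 100100010
= 100100010


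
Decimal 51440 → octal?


Divide by 8 repeatedly:
51440 ÷ 8 = 6430 remainder 0
6430 ÷ 8 = 803 remainder 6
803 ÷ 8 = 100 remainder 3
100 ÷ 8 = 12 remainder 4
12 ÷ 8 = 1 remainder 4
1 ÷ 8 = 0 remainder 1
Reading remainders bottom-up:
= 0o144360


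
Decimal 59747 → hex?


Divide by 16 repeatedly:
59747 ÷ 16 = 3734 remainder 3 (3)
3734 ÷ 16 = 233 remainder 6 (6)
233 ÷ 16 = 14 remainder 9 (9)
14 ÷ 16 = 0 remainder 14 (E)
Reading remainders bottom-up:
= 0xE963


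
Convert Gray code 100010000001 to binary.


Gray code: 100010000001
MSB stays the same: 1
Each subsequent bit = prev_binary XOR current_gray:
  B[1] = 1 XOR 0 = 1
  B[2] = 1 XOR 0 = 1
  B[3] = 1 XOR 0 = 1
  B[4] = 1 XOR 1 = 0
  B[5] = 0 XOR 0 = 0
  B[6] = 0 XOR 0 = 0
  B[7] = 0 XOR 0 = 0
  B[8] = 0 XOR 0 = 0
  B[9] = 0 XOR 0 = 0
  B[10] = 0 XOR 0 = 0
  B[11] = 0 XOR 1 = 1
= 111100000001 (3841 decimal)


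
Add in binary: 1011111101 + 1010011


Align and add column by column (LSB to MSB, carry propagating):
  01011111101
+ 00001010011
  -----------
  col 0: 1 + 1 + 0 (carry in) = 2 → bit 0, carry out 1
  col 1: 0 + 1 + 1 (carry in) = 2 → bit 0, carry out 1
  col 2: 1 + 0 + 1 (carry in) = 2 → bit 0, carry out 1
  col 3: 1 + 0 + 1 (carry in) = 2 → bit 0, carry out 1
  col 4: 1 + 1 + 1 (carry in) = 3 → bit 1, carry out 1
  col 5: 1 + 0 + 1 (carry in) = 2 → bit 0, carry out 1
  col 6: 1 + 1 + 1 (carry in) = 3 → bit 1, carry out 1
  col 7: 1 + 0 + 1 (carry in) = 2 → bit 0, carry out 1
  col 8: 0 + 0 + 1 (carry in) = 1 → bit 1, carry out 0
  col 9: 1 + 0 + 0 (carry in) = 1 → bit 1, carry out 0
  col 10: 0 + 0 + 0 (carry in) = 0 → bit 0, carry out 0
Reading bits MSB→LSB: 01101010000
Strip leading zeros: 1101010000
= 1101010000


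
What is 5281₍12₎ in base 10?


Positional values (base 12):
  1 × 12^0 = 1 × 1 = 1
  8 × 12^1 = 8 × 12 = 96
  2 × 12^2 = 2 × 144 = 288
  5 × 12^3 = 5 × 1728 = 8640
Sum = 1 + 96 + 288 + 8640
= 9025


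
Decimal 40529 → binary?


Divide by 2 repeatedly:
40529 ÷ 2 = 20264 remainder 1
20264 ÷ 2 = 10132 remainder 0
10132 ÷ 2 = 5066 remainder 0
5066 ÷ 2 = 2533 remainder 0
2533 ÷ 2 = 1266 remainder 1
1266 ÷ 2 = 633 remainder 0
633 ÷ 2 = 316 remainder 1
316 ÷ 2 = 158 remainder 0
158 ÷ 2 = 79 remainder 0
79 ÷ 2 = 39 remainder 1
39 ÷ 2 = 19 remainder 1
19 ÷ 2 = 9 remainder 1
9 ÷ 2 = 4 remainder 1
4 ÷ 2 = 2 remainder 0
2 ÷ 2 = 1 remainder 0
1 ÷ 2 = 0 remainder 1
Reading remainders bottom-up:
= 1001111001010001


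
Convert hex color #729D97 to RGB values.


Hex: #729D97
R = 72₁₆ = 114
G = 9D₁₆ = 157
B = 97₁₆ = 151
= RGB(114, 157, 151)


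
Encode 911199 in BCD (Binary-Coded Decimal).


Each digit → 4-bit binary:
  9 → 1001
  1 → 0001
  1 → 0001
  1 → 0001
  9 → 1001
  9 → 1001
= 1001 0001 0001 0001 1001 1001


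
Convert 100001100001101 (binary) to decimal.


Positional values:
Bit 0: 1 × 2^0 = 1
Bit 2: 1 × 2^2 = 4
Bit 3: 1 × 2^3 = 8
Bit 8: 1 × 2^8 = 256
Bit 9: 1 × 2^9 = 512
Bit 14: 1 × 2^14 = 16384
Sum = 1 + 4 + 8 + 256 + 512 + 16384
= 17165


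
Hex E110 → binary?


Each hex digit → 4 binary bits:
  E = 1110
  1 = 0001
  1 = 0001
  0 = 0000
Concatenate: 1110 0001 0001 0000
= 1110000100010000


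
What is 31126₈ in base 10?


Positional values:
Position 0: 6 × 8^0 = 6
Position 1: 2 × 8^1 = 16
Position 2: 1 × 8^2 = 64
Position 3: 1 × 8^3 = 512
Position 4: 3 × 8^4 = 12288
Sum = 6 + 16 + 64 + 512 + 12288
= 12886


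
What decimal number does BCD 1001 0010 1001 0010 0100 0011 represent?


Each 4-bit group → digit:
  1001 → 9
  0010 → 2
  1001 → 9
  0010 → 2
  0100 → 4
  0011 → 3
= 929243


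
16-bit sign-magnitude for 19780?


Sign bit: 0 (positive)
Magnitude: 19780 = 100110101000100
= 0100110101000100


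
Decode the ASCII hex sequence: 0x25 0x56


Codes (hex): 0x25 0x56
Per-code ASCII lookup:
  0x25 = 37  (special character) → '%'
  0x56 = 86  (range 65-90: uppercase, 86 - 65 = 21) → 'V'
= '%V'


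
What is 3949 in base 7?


Divide by 7 repeatedly:
3949 ÷ 7 = 564 remainder 1
564 ÷ 7 = 80 remainder 4
80 ÷ 7 = 11 remainder 3
11 ÷ 7 = 1 remainder 4
1 ÷ 7 = 0 remainder 1
Reading remainders bottom-up:
= 14341


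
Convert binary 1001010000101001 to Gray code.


Binary: 1001010000101001
Gray code: G = B XOR (B >> 1)
B >> 1 = 0100101000010100
1001010000101001 XOR 0100101000010100:
  1 XOR 0 = 1
  0 XOR 1 = 1
  0 XOR 0 = 0
  1 XOR 0 = 1
  0 XOR 1 = 1
  1 XOR 0 = 1
  0 XOR 1 = 1
  0 XOR 0 = 0
  0 XOR 0 = 0
  0 XOR 0 = 0
  1 XOR 0 = 1
  0 XOR 1 = 1
  1 XOR 0 = 1
  0 XOR 1 = 1
  0 XOR 0 = 0
  1 XOR 0 = 1
= 1101111000111101


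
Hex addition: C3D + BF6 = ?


Align and add column by column (LSB to MSB, each column mod 16 with carry):
  0C3D
+ 0BF6
  ----
  col 0: D(13) + 6(6) + 0 (carry in) = 19 → 3(3), carry out 1
  col 1: 3(3) + F(15) + 1 (carry in) = 19 → 3(3), carry out 1
  col 2: C(12) + B(11) + 1 (carry in) = 24 → 8(8), carry out 1
  col 3: 0(0) + 0(0) + 1 (carry in) = 1 → 1(1), carry out 0
Reading digits MSB→LSB: 1833
Strip leading zeros: 1833
= 0x1833


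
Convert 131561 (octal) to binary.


Each octal digit → 3 binary bits:
  1 = 001
  3 = 011
  1 = 001
  5 = 101
  6 = 110
  1 = 001
Concatenate: 001 011 001 101 110 001
= 001011001101110001


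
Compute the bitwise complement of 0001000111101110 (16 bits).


Original: 0001000111101110
Invert all bits:
  bit 0: 0 → 1
  bit 1: 0 → 1
  bit 2: 0 → 1
  bit 3: 1 → 0
  bit 4: 0 → 1
  bit 5: 0 → 1
  bit 6: 0 → 1
  bit 7: 1 → 0
  bit 8: 1 → 0
  bit 9: 1 → 0
  bit 10: 1 → 0
  bit 11: 0 → 1
  bit 12: 1 → 0
  bit 13: 1 → 0
  bit 14: 1 → 0
  bit 15: 0 → 1
= 1110111000010001


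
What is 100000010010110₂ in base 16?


Group into 4-bit nibbles: 0100000010010110
  0100 = 4
  0000 = 0
  1001 = 9
  0110 = 6
= 0x4096


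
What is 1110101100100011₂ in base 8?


Group into 3-bit groups: 001110101100100011
  001 = 1
  110 = 6
  101 = 5
  100 = 4
  100 = 4
  011 = 3
= 0o165443


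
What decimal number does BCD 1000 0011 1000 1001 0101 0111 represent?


Each 4-bit group → digit:
  1000 → 8
  0011 → 3
  1000 → 8
  1001 → 9
  0101 → 5
  0111 → 7
= 838957


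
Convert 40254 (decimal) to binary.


Divide by 2 repeatedly:
40254 ÷ 2 = 20127 remainder 0
20127 ÷ 2 = 10063 remainder 1
10063 ÷ 2 = 5031 remainder 1
5031 ÷ 2 = 2515 remainder 1
2515 ÷ 2 = 1257 remainder 1
1257 ÷ 2 = 628 remainder 1
628 ÷ 2 = 314 remainder 0
314 ÷ 2 = 157 remainder 0
157 ÷ 2 = 78 remainder 1
78 ÷ 2 = 39 remainder 0
39 ÷ 2 = 19 remainder 1
19 ÷ 2 = 9 remainder 1
9 ÷ 2 = 4 remainder 1
4 ÷ 2 = 2 remainder 0
2 ÷ 2 = 1 remainder 0
1 ÷ 2 = 0 remainder 1
Reading remainders bottom-up:
= 1001110100111110


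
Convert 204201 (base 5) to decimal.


Positional values (base 5):
  1 × 5^0 = 1 × 1 = 1
  0 × 5^1 = 0 × 5 = 0
  2 × 5^2 = 2 × 25 = 50
  4 × 5^3 = 4 × 125 = 500
  0 × 5^4 = 0 × 625 = 0
  2 × 5^5 = 2 × 3125 = 6250
Sum = 1 + 0 + 50 + 500 + 0 + 6250
= 6801


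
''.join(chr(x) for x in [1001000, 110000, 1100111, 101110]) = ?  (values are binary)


Codes (binary): 1001000 110000 1100111 101110
Per-code ASCII lookup:
  1001000 = 72  (range 65-90: uppercase, 72 - 65 = 7) → 'H'
  110000 = 48  (range 48-57: digits, 48 - 48 = 0) → '0'
  1100111 = 103  (range 97-122: lowercase, 103 - 97 = 6) → 'g'
  101110 = 46  (special character) → '.'
= 'H0g.'


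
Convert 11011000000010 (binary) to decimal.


Positional values:
Bit 1: 1 × 2^1 = 2
Bit 9: 1 × 2^9 = 512
Bit 10: 1 × 2^10 = 1024
Bit 12: 1 × 2^12 = 4096
Bit 13: 1 × 2^13 = 8192
Sum = 2 + 512 + 1024 + 4096 + 8192
= 13826


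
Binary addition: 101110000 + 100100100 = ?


Align and add column by column (LSB to MSB, carry propagating):
  0101110000
+ 0100100100
  ----------
  col 0: 0 + 0 + 0 (carry in) = 0 → bit 0, carry out 0
  col 1: 0 + 0 + 0 (carry in) = 0 → bit 0, carry out 0
  col 2: 0 + 1 + 0 (carry in) = 1 → bit 1, carry out 0
  col 3: 0 + 0 + 0 (carry in) = 0 → bit 0, carry out 0
  col 4: 1 + 0 + 0 (carry in) = 1 → bit 1, carry out 0
  col 5: 1 + 1 + 0 (carry in) = 2 → bit 0, carry out 1
  col 6: 1 + 0 + 1 (carry in) = 2 → bit 0, carry out 1
  col 7: 0 + 0 + 1 (carry in) = 1 → bit 1, carry out 0
  col 8: 1 + 1 + 0 (carry in) = 2 → bit 0, carry out 1
  col 9: 0 + 0 + 1 (carry in) = 1 → bit 1, carry out 0
Reading bits MSB→LSB: 1010010100
Strip leading zeros: 1010010100
= 1010010100


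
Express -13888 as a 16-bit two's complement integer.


Original: 0011011001000000
Step 1 - Invert all bits: 1100100110111111
Step 2 - Add 1: 1100100110111111 + 1
= 1100100111000000 (represents -13888)


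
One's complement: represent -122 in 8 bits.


Original: 01111010
Invert all bits:
  bit 0: 0 → 1
  bit 1: 1 → 0
  bit 2: 1 → 0
  bit 3: 1 → 0
  bit 4: 1 → 0
  bit 5: 0 → 1
  bit 6: 1 → 0
  bit 7: 0 → 1
= 10000101


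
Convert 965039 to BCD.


Each digit → 4-bit binary:
  9 → 1001
  6 → 0110
  5 → 0101
  0 → 0000
  3 → 0011
  9 → 1001
= 1001 0110 0101 0000 0011 1001


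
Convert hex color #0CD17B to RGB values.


Hex: #0CD17B
R = 0C₁₆ = 12
G = D1₁₆ = 209
B = 7B₁₆ = 123
= RGB(12, 209, 123)


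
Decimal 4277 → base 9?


Divide by 9 repeatedly:
4277 ÷ 9 = 475 remainder 2
475 ÷ 9 = 52 remainder 7
52 ÷ 9 = 5 remainder 7
5 ÷ 9 = 0 remainder 5
Reading remainders bottom-up:
= 5772


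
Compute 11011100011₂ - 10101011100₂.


Align and subtract column by column (LSB to MSB, borrowing when needed):
  11011100011
- 10101011100
  -----------
  col 0: (1 - 0 borrow-in) - 0 → 1 - 0 = 1, borrow out 0
  col 1: (1 - 0 borrow-in) - 0 → 1 - 0 = 1, borrow out 0
  col 2: (0 - 0 borrow-in) - 1 → borrow from next column: (0+2) - 1 = 1, borrow out 1
  col 3: (0 - 1 borrow-in) - 1 → borrow from next column: (-1+2) - 1 = 0, borrow out 1
  col 4: (0 - 1 borrow-in) - 1 → borrow from next column: (-1+2) - 1 = 0, borrow out 1
  col 5: (1 - 1 borrow-in) - 0 → 0 - 0 = 0, borrow out 0
  col 6: (1 - 0 borrow-in) - 1 → 1 - 1 = 0, borrow out 0
  col 7: (1 - 0 borrow-in) - 0 → 1 - 0 = 1, borrow out 0
  col 8: (0 - 0 borrow-in) - 1 → borrow from next column: (0+2) - 1 = 1, borrow out 1
  col 9: (1 - 1 borrow-in) - 0 → 0 - 0 = 0, borrow out 0
  col 10: (1 - 0 borrow-in) - 1 → 1 - 1 = 0, borrow out 0
Reading bits MSB→LSB: 00110000111
Strip leading zeros: 110000111
= 110000111


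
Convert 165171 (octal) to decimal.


Positional values:
Position 0: 1 × 8^0 = 1
Position 1: 7 × 8^1 = 56
Position 2: 1 × 8^2 = 64
Position 3: 5 × 8^3 = 2560
Position 4: 6 × 8^4 = 24576
Position 5: 1 × 8^5 = 32768
Sum = 1 + 56 + 64 + 2560 + 24576 + 32768
= 60025


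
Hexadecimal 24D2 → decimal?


Positional values:
Position 0: 2 × 16^0 = 2 × 1 = 2
Position 1: D × 16^1 = 13 × 16 = 208
Position 2: 4 × 16^2 = 4 × 256 = 1024
Position 3: 2 × 16^3 = 2 × 4096 = 8192
Sum = 2 + 208 + 1024 + 8192
= 9426


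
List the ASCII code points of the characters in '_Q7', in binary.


String: '_Q7'  (3 characters)
Per-character ASCII lookup:
  '_': special character: '_' = 95 → 1011111
  'Q': uppercase starts at 65: 'Q' = 65 + 16 = 81 → 1010001
  '7': digits start at 48: '7' = 48 + 7 = 55 → 110111
= 1011111 1010001 110111


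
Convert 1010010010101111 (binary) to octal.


Group into 3-bit groups: 001010010010101111
  001 = 1
  010 = 2
  010 = 2
  010 = 2
  101 = 5
  111 = 7
= 0o122257


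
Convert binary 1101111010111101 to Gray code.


Binary: 1101111010111101
Gray code: G = B XOR (B >> 1)
B >> 1 = 0110111101011110
1101111010111101 XOR 0110111101011110:
  1 XOR 0 = 1
  1 XOR 1 = 0
  0 XOR 1 = 1
  1 XOR 0 = 1
  1 XOR 1 = 0
  1 XOR 1 = 0
  1 XOR 1 = 0
  0 XOR 1 = 1
  1 XOR 0 = 1
  0 XOR 1 = 1
  1 XOR 0 = 1
  1 XOR 1 = 0
  1 XOR 1 = 0
  1 XOR 1 = 0
  0 XOR 1 = 1
  1 XOR 0 = 1
= 1011000111100011


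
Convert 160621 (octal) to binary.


Each octal digit → 3 binary bits:
  1 = 001
  6 = 110
  0 = 000
  6 = 110
  2 = 010
  1 = 001
Concatenate: 001 110 000 110 010 001
= 001110000110010001


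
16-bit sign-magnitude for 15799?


Sign bit: 0 (positive)
Magnitude: 15799 = 011110110110111
= 0011110110110111


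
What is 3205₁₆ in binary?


Each hex digit → 4 binary bits:
  3 = 0011
  2 = 0010
  0 = 0000
  5 = 0101
Concatenate: 0011 0010 0000 0101
= 0011001000000101


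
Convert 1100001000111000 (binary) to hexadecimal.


Group into 4-bit nibbles: 1100001000111000
  1100 = C
  0010 = 2
  0011 = 3
  1000 = 8
= 0xC238


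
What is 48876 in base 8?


Divide by 8 repeatedly:
48876 ÷ 8 = 6109 remainder 4
6109 ÷ 8 = 763 remainder 5
763 ÷ 8 = 95 remainder 3
95 ÷ 8 = 11 remainder 7
11 ÷ 8 = 1 remainder 3
1 ÷ 8 = 0 remainder 1
Reading remainders bottom-up:
= 0o137354


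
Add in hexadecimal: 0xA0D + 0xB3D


Align and add column by column (LSB to MSB, each column mod 16 with carry):
  0A0D
+ 0B3D
  ----
  col 0: D(13) + D(13) + 0 (carry in) = 26 → A(10), carry out 1
  col 1: 0(0) + 3(3) + 1 (carry in) = 4 → 4(4), carry out 0
  col 2: A(10) + B(11) + 0 (carry in) = 21 → 5(5), carry out 1
  col 3: 0(0) + 0(0) + 1 (carry in) = 1 → 1(1), carry out 0
Reading digits MSB→LSB: 154A
Strip leading zeros: 154A
= 0x154A


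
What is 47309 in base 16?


Divide by 16 repeatedly:
47309 ÷ 16 = 2956 remainder 13 (D)
2956 ÷ 16 = 184 remainder 12 (C)
184 ÷ 16 = 11 remainder 8 (8)
11 ÷ 16 = 0 remainder 11 (B)
Reading remainders bottom-up:
= 0xB8CD


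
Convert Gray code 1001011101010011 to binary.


Gray code: 1001011101010011
MSB stays the same: 1
Each subsequent bit = prev_binary XOR current_gray:
  B[1] = 1 XOR 0 = 1
  B[2] = 1 XOR 0 = 1
  B[3] = 1 XOR 1 = 0
  B[4] = 0 XOR 0 = 0
  B[5] = 0 XOR 1 = 1
  B[6] = 1 XOR 1 = 0
  B[7] = 0 XOR 1 = 1
  B[8] = 1 XOR 0 = 1
  B[9] = 1 XOR 1 = 0
  B[10] = 0 XOR 0 = 0
  B[11] = 0 XOR 1 = 1
  B[12] = 1 XOR 0 = 1
  B[13] = 1 XOR 0 = 1
  B[14] = 1 XOR 1 = 0
  B[15] = 0 XOR 1 = 1
= 1110010110011101 (58781 decimal)


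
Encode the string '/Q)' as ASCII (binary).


String: '/Q)'  (3 characters)
Per-character ASCII lookup:
  '/': special character: '/' = 47 → 101111
  'Q': uppercase starts at 65: 'Q' = 65 + 16 = 81 → 1010001
  ')': special character: ')' = 41 → 101001
= 101111 1010001 101001


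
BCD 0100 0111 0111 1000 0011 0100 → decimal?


Each 4-bit group → digit:
  0100 → 4
  0111 → 7
  0111 → 7
  1000 → 8
  0011 → 3
  0100 → 4
= 477834


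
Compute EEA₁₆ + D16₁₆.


Align and add column by column (LSB to MSB, each column mod 16 with carry):
  0EEA
+ 0D16
  ----
  col 0: A(10) + 6(6) + 0 (carry in) = 16 → 0(0), carry out 1
  col 1: E(14) + 1(1) + 1 (carry in) = 16 → 0(0), carry out 1
  col 2: E(14) + D(13) + 1 (carry in) = 28 → C(12), carry out 1
  col 3: 0(0) + 0(0) + 1 (carry in) = 1 → 1(1), carry out 0
Reading digits MSB→LSB: 1C00
Strip leading zeros: 1C00
= 0x1C00


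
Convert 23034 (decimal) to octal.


Divide by 8 repeatedly:
23034 ÷ 8 = 2879 remainder 2
2879 ÷ 8 = 359 remainder 7
359 ÷ 8 = 44 remainder 7
44 ÷ 8 = 5 remainder 4
5 ÷ 8 = 0 remainder 5
Reading remainders bottom-up:
= 0o54772


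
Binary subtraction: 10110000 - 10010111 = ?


Align and subtract column by column (LSB to MSB, borrowing when needed):
  10110000
- 10010111
  --------
  col 0: (0 - 0 borrow-in) - 1 → borrow from next column: (0+2) - 1 = 1, borrow out 1
  col 1: (0 - 1 borrow-in) - 1 → borrow from next column: (-1+2) - 1 = 0, borrow out 1
  col 2: (0 - 1 borrow-in) - 1 → borrow from next column: (-1+2) - 1 = 0, borrow out 1
  col 3: (0 - 1 borrow-in) - 0 → borrow from next column: (-1+2) - 0 = 1, borrow out 1
  col 4: (1 - 1 borrow-in) - 1 → borrow from next column: (0+2) - 1 = 1, borrow out 1
  col 5: (1 - 1 borrow-in) - 0 → 0 - 0 = 0, borrow out 0
  col 6: (0 - 0 borrow-in) - 0 → 0 - 0 = 0, borrow out 0
  col 7: (1 - 0 borrow-in) - 1 → 1 - 1 = 0, borrow out 0
Reading bits MSB→LSB: 00011001
Strip leading zeros: 11001
= 11001


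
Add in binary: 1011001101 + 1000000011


Align and add column by column (LSB to MSB, carry propagating):
  01011001101
+ 01000000011
  -----------
  col 0: 1 + 1 + 0 (carry in) = 2 → bit 0, carry out 1
  col 1: 0 + 1 + 1 (carry in) = 2 → bit 0, carry out 1
  col 2: 1 + 0 + 1 (carry in) = 2 → bit 0, carry out 1
  col 3: 1 + 0 + 1 (carry in) = 2 → bit 0, carry out 1
  col 4: 0 + 0 + 1 (carry in) = 1 → bit 1, carry out 0
  col 5: 0 + 0 + 0 (carry in) = 0 → bit 0, carry out 0
  col 6: 1 + 0 + 0 (carry in) = 1 → bit 1, carry out 0
  col 7: 1 + 0 + 0 (carry in) = 1 → bit 1, carry out 0
  col 8: 0 + 0 + 0 (carry in) = 0 → bit 0, carry out 0
  col 9: 1 + 1 + 0 (carry in) = 2 → bit 0, carry out 1
  col 10: 0 + 0 + 1 (carry in) = 1 → bit 1, carry out 0
Reading bits MSB→LSB: 10011010000
Strip leading zeros: 10011010000
= 10011010000


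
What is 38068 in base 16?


Divide by 16 repeatedly:
38068 ÷ 16 = 2379 remainder 4 (4)
2379 ÷ 16 = 148 remainder 11 (B)
148 ÷ 16 = 9 remainder 4 (4)
9 ÷ 16 = 0 remainder 9 (9)
Reading remainders bottom-up:
= 0x94B4


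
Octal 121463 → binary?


Each octal digit → 3 binary bits:
  1 = 001
  2 = 010
  1 = 001
  4 = 100
  6 = 110
  3 = 011
Concatenate: 001 010 001 100 110 011
= 001010001100110011


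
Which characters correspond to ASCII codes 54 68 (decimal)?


Codes (decimal): 54 68
Per-code ASCII lookup:
  54  (range 48-57: digits, 54 - 48 = 6) → '6'
  68  (range 65-90: uppercase, 68 - 65 = 3) → 'D'
= '6D'


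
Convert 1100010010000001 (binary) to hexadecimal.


Group into 4-bit nibbles: 1100010010000001
  1100 = C
  0100 = 4
  1000 = 8
  0001 = 1
= 0xC481


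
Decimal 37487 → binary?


Divide by 2 repeatedly:
37487 ÷ 2 = 18743 remainder 1
18743 ÷ 2 = 9371 remainder 1
9371 ÷ 2 = 4685 remainder 1
4685 ÷ 2 = 2342 remainder 1
2342 ÷ 2 = 1171 remainder 0
1171 ÷ 2 = 585 remainder 1
585 ÷ 2 = 292 remainder 1
292 ÷ 2 = 146 remainder 0
146 ÷ 2 = 73 remainder 0
73 ÷ 2 = 36 remainder 1
36 ÷ 2 = 18 remainder 0
18 ÷ 2 = 9 remainder 0
9 ÷ 2 = 4 remainder 1
4 ÷ 2 = 2 remainder 0
2 ÷ 2 = 1 remainder 0
1 ÷ 2 = 0 remainder 1
Reading remainders bottom-up:
= 1001001001101111


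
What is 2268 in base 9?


Divide by 9 repeatedly:
2268 ÷ 9 = 252 remainder 0
252 ÷ 9 = 28 remainder 0
28 ÷ 9 = 3 remainder 1
3 ÷ 9 = 0 remainder 3
Reading remainders bottom-up:
= 3100


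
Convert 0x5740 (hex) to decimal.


Positional values:
Position 0: 0 × 16^0 = 0 × 1 = 0
Position 1: 4 × 16^1 = 4 × 16 = 64
Position 2: 7 × 16^2 = 7 × 256 = 1792
Position 3: 5 × 16^3 = 5 × 4096 = 20480
Sum = 0 + 64 + 1792 + 20480
= 22336


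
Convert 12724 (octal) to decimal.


Positional values:
Position 0: 4 × 8^0 = 4
Position 1: 2 × 8^1 = 16
Position 2: 7 × 8^2 = 448
Position 3: 2 × 8^3 = 1024
Position 4: 1 × 8^4 = 4096
Sum = 4 + 16 + 448 + 1024 + 4096
= 5588


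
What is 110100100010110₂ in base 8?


Group into 3-bit groups: 110100100010110
  110 = 6
  100 = 4
  100 = 4
  010 = 2
  110 = 6
= 0o64426


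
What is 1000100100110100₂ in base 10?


Positional values:
Bit 2: 1 × 2^2 = 4
Bit 4: 1 × 2^4 = 16
Bit 5: 1 × 2^5 = 32
Bit 8: 1 × 2^8 = 256
Bit 11: 1 × 2^11 = 2048
Bit 15: 1 × 2^15 = 32768
Sum = 4 + 16 + 32 + 256 + 2048 + 32768
= 35124


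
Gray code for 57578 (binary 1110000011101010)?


Binary: 1110000011101010
Gray code: G = B XOR (B >> 1)
B >> 1 = 0111000001110101
1110000011101010 XOR 0111000001110101:
  1 XOR 0 = 1
  1 XOR 1 = 0
  1 XOR 1 = 0
  0 XOR 1 = 1
  0 XOR 0 = 0
  0 XOR 0 = 0
  0 XOR 0 = 0
  0 XOR 0 = 0
  1 XOR 0 = 1
  1 XOR 1 = 0
  1 XOR 1 = 0
  0 XOR 1 = 1
  1 XOR 0 = 1
  0 XOR 1 = 1
  1 XOR 0 = 1
  0 XOR 1 = 1
= 1001000010011111


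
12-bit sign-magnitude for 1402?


Sign bit: 0 (positive)
Magnitude: 1402 = 10101111010
= 010101111010


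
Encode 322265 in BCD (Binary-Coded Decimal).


Each digit → 4-bit binary:
  3 → 0011
  2 → 0010
  2 → 0010
  2 → 0010
  6 → 0110
  5 → 0101
= 0011 0010 0010 0010 0110 0101


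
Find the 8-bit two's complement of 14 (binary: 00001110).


Original: 00001110
Step 1 - Invert all bits: 11110001
Step 2 - Add 1: 11110001 + 1
= 11110010 (represents -14)


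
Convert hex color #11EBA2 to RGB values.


Hex: #11EBA2
R = 11₁₆ = 17
G = EB₁₆ = 235
B = A2₁₆ = 162
= RGB(17, 235, 162)


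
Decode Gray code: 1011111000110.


Gray code: 1011111000110
MSB stays the same: 1
Each subsequent bit = prev_binary XOR current_gray:
  B[1] = 1 XOR 0 = 1
  B[2] = 1 XOR 1 = 0
  B[3] = 0 XOR 1 = 1
  B[4] = 1 XOR 1 = 0
  B[5] = 0 XOR 1 = 1
  B[6] = 1 XOR 1 = 0
  B[7] = 0 XOR 0 = 0
  B[8] = 0 XOR 0 = 0
  B[9] = 0 XOR 0 = 0
  B[10] = 0 XOR 1 = 1
  B[11] = 1 XOR 1 = 0
  B[12] = 0 XOR 0 = 0
= 1101010000100 (6788 decimal)


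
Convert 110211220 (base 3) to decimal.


Positional values (base 3):
  0 × 3^0 = 0 × 1 = 0
  2 × 3^1 = 2 × 3 = 6
  2 × 3^2 = 2 × 9 = 18
  1 × 3^3 = 1 × 27 = 27
  1 × 3^4 = 1 × 81 = 81
  2 × 3^5 = 2 × 243 = 486
  0 × 3^6 = 0 × 729 = 0
  1 × 3^7 = 1 × 2187 = 2187
  1 × 3^8 = 1 × 6561 = 6561
Sum = 0 + 6 + 18 + 27 + 81 + 486 + 0 + 2187 + 6561
= 9366


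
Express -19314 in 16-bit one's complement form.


Original: 0100101101110010
Invert all bits:
  bit 0: 0 → 1
  bit 1: 1 → 0
  bit 2: 0 → 1
  bit 3: 0 → 1
  bit 4: 1 → 0
  bit 5: 0 → 1
  bit 6: 1 → 0
  bit 7: 1 → 0
  bit 8: 0 → 1
  bit 9: 1 → 0
  bit 10: 1 → 0
  bit 11: 1 → 0
  bit 12: 0 → 1
  bit 13: 0 → 1
  bit 14: 1 → 0
  bit 15: 0 → 1
= 1011010010001101


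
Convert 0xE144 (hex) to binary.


Each hex digit → 4 binary bits:
  E = 1110
  1 = 0001
  4 = 0100
  4 = 0100
Concatenate: 1110 0001 0100 0100
= 1110000101000100


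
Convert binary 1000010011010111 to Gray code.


Binary: 1000010011010111
Gray code: G = B XOR (B >> 1)
B >> 1 = 0100001001101011
1000010011010111 XOR 0100001001101011:
  1 XOR 0 = 1
  0 XOR 1 = 1
  0 XOR 0 = 0
  0 XOR 0 = 0
  0 XOR 0 = 0
  1 XOR 0 = 1
  0 XOR 1 = 1
  0 XOR 0 = 0
  1 XOR 0 = 1
  1 XOR 1 = 0
  0 XOR 1 = 1
  1 XOR 0 = 1
  0 XOR 1 = 1
  1 XOR 0 = 1
  1 XOR 1 = 0
  1 XOR 1 = 0
= 1100011010111100


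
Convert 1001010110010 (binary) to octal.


Group into 3-bit groups: 001001010110010
  001 = 1
  001 = 1
  010 = 2
  110 = 6
  010 = 2
= 0o11262


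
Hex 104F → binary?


Each hex digit → 4 binary bits:
  1 = 0001
  0 = 0000
  4 = 0100
  F = 1111
Concatenate: 0001 0000 0100 1111
= 0001000001001111


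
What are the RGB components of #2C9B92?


Hex: #2C9B92
R = 2C₁₆ = 44
G = 9B₁₆ = 155
B = 92₁₆ = 146
= RGB(44, 155, 146)


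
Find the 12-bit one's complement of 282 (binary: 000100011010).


Original: 000100011010
Invert all bits:
  bit 0: 0 → 1
  bit 1: 0 → 1
  bit 2: 0 → 1
  bit 3: 1 → 0
  bit 4: 0 → 1
  bit 5: 0 → 1
  bit 6: 0 → 1
  bit 7: 1 → 0
  bit 8: 1 → 0
  bit 9: 0 → 1
  bit 10: 1 → 0
  bit 11: 0 → 1
= 111011100101


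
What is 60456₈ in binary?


Each octal digit → 3 binary bits:
  6 = 110
  0 = 000
  4 = 100
  5 = 101
  6 = 110
Concatenate: 110 000 100 101 110
= 110000100101110


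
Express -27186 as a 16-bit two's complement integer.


Original: 0110101000110010
Step 1 - Invert all bits: 1001010111001101
Step 2 - Add 1: 1001010111001101 + 1
= 1001010111001110 (represents -27186)


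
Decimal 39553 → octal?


Divide by 8 repeatedly:
39553 ÷ 8 = 4944 remainder 1
4944 ÷ 8 = 618 remainder 0
618 ÷ 8 = 77 remainder 2
77 ÷ 8 = 9 remainder 5
9 ÷ 8 = 1 remainder 1
1 ÷ 8 = 0 remainder 1
Reading remainders bottom-up:
= 0o115201


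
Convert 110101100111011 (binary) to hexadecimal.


Group into 4-bit nibbles: 0110101100111011
  0110 = 6
  1011 = B
  0011 = 3
  1011 = B
= 0x6B3B


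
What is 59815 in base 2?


Divide by 2 repeatedly:
59815 ÷ 2 = 29907 remainder 1
29907 ÷ 2 = 14953 remainder 1
14953 ÷ 2 = 7476 remainder 1
7476 ÷ 2 = 3738 remainder 0
3738 ÷ 2 = 1869 remainder 0
1869 ÷ 2 = 934 remainder 1
934 ÷ 2 = 467 remainder 0
467 ÷ 2 = 233 remainder 1
233 ÷ 2 = 116 remainder 1
116 ÷ 2 = 58 remainder 0
58 ÷ 2 = 29 remainder 0
29 ÷ 2 = 14 remainder 1
14 ÷ 2 = 7 remainder 0
7 ÷ 2 = 3 remainder 1
3 ÷ 2 = 1 remainder 1
1 ÷ 2 = 0 remainder 1
Reading remainders bottom-up:
= 1110100110100111


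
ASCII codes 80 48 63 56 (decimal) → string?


Codes (decimal): 80 48 63 56
Per-code ASCII lookup:
  80  (range 65-90: uppercase, 80 - 65 = 15) → 'P'
  48  (range 48-57: digits, 48 - 48 = 0) → '0'
  63  (special character) → '?'
  56  (range 48-57: digits, 56 - 48 = 8) → '8'
= 'P0?8'


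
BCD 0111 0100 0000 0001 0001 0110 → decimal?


Each 4-bit group → digit:
  0111 → 7
  0100 → 4
  0000 → 0
  0001 → 1
  0001 → 1
  0110 → 6
= 740116


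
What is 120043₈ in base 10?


Positional values:
Position 0: 3 × 8^0 = 3
Position 1: 4 × 8^1 = 32
Position 2: 0 × 8^2 = 0
Position 3: 0 × 8^3 = 0
Position 4: 2 × 8^4 = 8192
Position 5: 1 × 8^5 = 32768
Sum = 3 + 32 + 0 + 0 + 8192 + 32768
= 40995


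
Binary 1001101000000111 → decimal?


Positional values:
Bit 0: 1 × 2^0 = 1
Bit 1: 1 × 2^1 = 2
Bit 2: 1 × 2^2 = 4
Bit 9: 1 × 2^9 = 512
Bit 11: 1 × 2^11 = 2048
Bit 12: 1 × 2^12 = 4096
Bit 15: 1 × 2^15 = 32768
Sum = 1 + 2 + 4 + 512 + 2048 + 4096 + 32768
= 39431


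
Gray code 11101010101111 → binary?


Gray code: 11101010101111
MSB stays the same: 1
Each subsequent bit = prev_binary XOR current_gray:
  B[1] = 1 XOR 1 = 0
  B[2] = 0 XOR 1 = 1
  B[3] = 1 XOR 0 = 1
  B[4] = 1 XOR 1 = 0
  B[5] = 0 XOR 0 = 0
  B[6] = 0 XOR 1 = 1
  B[7] = 1 XOR 0 = 1
  B[8] = 1 XOR 1 = 0
  B[9] = 0 XOR 0 = 0
  B[10] = 0 XOR 1 = 1
  B[11] = 1 XOR 1 = 0
  B[12] = 0 XOR 1 = 1
  B[13] = 1 XOR 1 = 0
= 10110011001010 (11466 decimal)


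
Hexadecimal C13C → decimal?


Positional values:
Position 0: C × 16^0 = 12 × 1 = 12
Position 1: 3 × 16^1 = 3 × 16 = 48
Position 2: 1 × 16^2 = 1 × 256 = 256
Position 3: C × 16^3 = 12 × 4096 = 49152
Sum = 12 + 48 + 256 + 49152
= 49468


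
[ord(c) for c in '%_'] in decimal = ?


String: '%_'  (2 characters)
Per-character ASCII lookup:
  '%': special character: '%' = 37
  '_': special character: '_' = 95
= 37 95


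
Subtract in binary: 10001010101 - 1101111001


Align and subtract column by column (LSB to MSB, borrowing when needed):
  10001010101
- 01101111001
  -----------
  col 0: (1 - 0 borrow-in) - 1 → 1 - 1 = 0, borrow out 0
  col 1: (0 - 0 borrow-in) - 0 → 0 - 0 = 0, borrow out 0
  col 2: (1 - 0 borrow-in) - 0 → 1 - 0 = 1, borrow out 0
  col 3: (0 - 0 borrow-in) - 1 → borrow from next column: (0+2) - 1 = 1, borrow out 1
  col 4: (1 - 1 borrow-in) - 1 → borrow from next column: (0+2) - 1 = 1, borrow out 1
  col 5: (0 - 1 borrow-in) - 1 → borrow from next column: (-1+2) - 1 = 0, borrow out 1
  col 6: (1 - 1 borrow-in) - 1 → borrow from next column: (0+2) - 1 = 1, borrow out 1
  col 7: (0 - 1 borrow-in) - 0 → borrow from next column: (-1+2) - 0 = 1, borrow out 1
  col 8: (0 - 1 borrow-in) - 1 → borrow from next column: (-1+2) - 1 = 0, borrow out 1
  col 9: (0 - 1 borrow-in) - 1 → borrow from next column: (-1+2) - 1 = 0, borrow out 1
  col 10: (1 - 1 borrow-in) - 0 → 0 - 0 = 0, borrow out 0
Reading bits MSB→LSB: 00011011100
Strip leading zeros: 11011100
= 11011100


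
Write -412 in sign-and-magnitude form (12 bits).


Sign bit: 1 (negative)
Magnitude: 412 = 00110011100
= 100110011100


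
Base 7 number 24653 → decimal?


Positional values (base 7):
  3 × 7^0 = 3 × 1 = 3
  5 × 7^1 = 5 × 7 = 35
  6 × 7^2 = 6 × 49 = 294
  4 × 7^3 = 4 × 343 = 1372
  2 × 7^4 = 2 × 2401 = 4802
Sum = 3 + 35 + 294 + 1372 + 4802
= 6506


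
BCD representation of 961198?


Each digit → 4-bit binary:
  9 → 1001
  6 → 0110
  1 → 0001
  1 → 0001
  9 → 1001
  8 → 1000
= 1001 0110 0001 0001 1001 1000


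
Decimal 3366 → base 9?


Divide by 9 repeatedly:
3366 ÷ 9 = 374 remainder 0
374 ÷ 9 = 41 remainder 5
41 ÷ 9 = 4 remainder 5
4 ÷ 9 = 0 remainder 4
Reading remainders bottom-up:
= 4550


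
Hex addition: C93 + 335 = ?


Align and add column by column (LSB to MSB, each column mod 16 with carry):
  0C93
+ 0335
  ----
  col 0: 3(3) + 5(5) + 0 (carry in) = 8 → 8(8), carry out 0
  col 1: 9(9) + 3(3) + 0 (carry in) = 12 → C(12), carry out 0
  col 2: C(12) + 3(3) + 0 (carry in) = 15 → F(15), carry out 0
  col 3: 0(0) + 0(0) + 0 (carry in) = 0 → 0(0), carry out 0
Reading digits MSB→LSB: 0FC8
Strip leading zeros: FC8
= 0xFC8


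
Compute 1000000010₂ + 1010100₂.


Align and add column by column (LSB to MSB, carry propagating):
  01000000010
+ 00001010100
  -----------
  col 0: 0 + 0 + 0 (carry in) = 0 → bit 0, carry out 0
  col 1: 1 + 0 + 0 (carry in) = 1 → bit 1, carry out 0
  col 2: 0 + 1 + 0 (carry in) = 1 → bit 1, carry out 0
  col 3: 0 + 0 + 0 (carry in) = 0 → bit 0, carry out 0
  col 4: 0 + 1 + 0 (carry in) = 1 → bit 1, carry out 0
  col 5: 0 + 0 + 0 (carry in) = 0 → bit 0, carry out 0
  col 6: 0 + 1 + 0 (carry in) = 1 → bit 1, carry out 0
  col 7: 0 + 0 + 0 (carry in) = 0 → bit 0, carry out 0
  col 8: 0 + 0 + 0 (carry in) = 0 → bit 0, carry out 0
  col 9: 1 + 0 + 0 (carry in) = 1 → bit 1, carry out 0
  col 10: 0 + 0 + 0 (carry in) = 0 → bit 0, carry out 0
Reading bits MSB→LSB: 01001010110
Strip leading zeros: 1001010110
= 1001010110


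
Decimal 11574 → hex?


Divide by 16 repeatedly:
11574 ÷ 16 = 723 remainder 6 (6)
723 ÷ 16 = 45 remainder 3 (3)
45 ÷ 16 = 2 remainder 13 (D)
2 ÷ 16 = 0 remainder 2 (2)
Reading remainders bottom-up:
= 0x2D36


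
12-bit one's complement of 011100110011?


Original: 011100110011
Invert all bits:
  bit 0: 0 → 1
  bit 1: 1 → 0
  bit 2: 1 → 0
  bit 3: 1 → 0
  bit 4: 0 → 1
  bit 5: 0 → 1
  bit 6: 1 → 0
  bit 7: 1 → 0
  bit 8: 0 → 1
  bit 9: 0 → 1
  bit 10: 1 → 0
  bit 11: 1 → 0
= 100011001100


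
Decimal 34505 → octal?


Divide by 8 repeatedly:
34505 ÷ 8 = 4313 remainder 1
4313 ÷ 8 = 539 remainder 1
539 ÷ 8 = 67 remainder 3
67 ÷ 8 = 8 remainder 3
8 ÷ 8 = 1 remainder 0
1 ÷ 8 = 0 remainder 1
Reading remainders bottom-up:
= 0o103311


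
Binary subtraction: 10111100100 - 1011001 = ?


Align and subtract column by column (LSB to MSB, borrowing when needed):
  10111100100
- 00001011001
  -----------
  col 0: (0 - 0 borrow-in) - 1 → borrow from next column: (0+2) - 1 = 1, borrow out 1
  col 1: (0 - 1 borrow-in) - 0 → borrow from next column: (-1+2) - 0 = 1, borrow out 1
  col 2: (1 - 1 borrow-in) - 0 → 0 - 0 = 0, borrow out 0
  col 3: (0 - 0 borrow-in) - 1 → borrow from next column: (0+2) - 1 = 1, borrow out 1
  col 4: (0 - 1 borrow-in) - 1 → borrow from next column: (-1+2) - 1 = 0, borrow out 1
  col 5: (1 - 1 borrow-in) - 0 → 0 - 0 = 0, borrow out 0
  col 6: (1 - 0 borrow-in) - 1 → 1 - 1 = 0, borrow out 0
  col 7: (1 - 0 borrow-in) - 0 → 1 - 0 = 1, borrow out 0
  col 8: (1 - 0 borrow-in) - 0 → 1 - 0 = 1, borrow out 0
  col 9: (0 - 0 borrow-in) - 0 → 0 - 0 = 0, borrow out 0
  col 10: (1 - 0 borrow-in) - 0 → 1 - 0 = 1, borrow out 0
Reading bits MSB→LSB: 10110001011
Strip leading zeros: 10110001011
= 10110001011


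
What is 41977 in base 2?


Divide by 2 repeatedly:
41977 ÷ 2 = 20988 remainder 1
20988 ÷ 2 = 10494 remainder 0
10494 ÷ 2 = 5247 remainder 0
5247 ÷ 2 = 2623 remainder 1
2623 ÷ 2 = 1311 remainder 1
1311 ÷ 2 = 655 remainder 1
655 ÷ 2 = 327 remainder 1
327 ÷ 2 = 163 remainder 1
163 ÷ 2 = 81 remainder 1
81 ÷ 2 = 40 remainder 1
40 ÷ 2 = 20 remainder 0
20 ÷ 2 = 10 remainder 0
10 ÷ 2 = 5 remainder 0
5 ÷ 2 = 2 remainder 1
2 ÷ 2 = 1 remainder 0
1 ÷ 2 = 0 remainder 1
Reading remainders bottom-up:
= 1010001111111001


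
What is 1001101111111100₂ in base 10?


Positional values:
Bit 2: 1 × 2^2 = 4
Bit 3: 1 × 2^3 = 8
Bit 4: 1 × 2^4 = 16
Bit 5: 1 × 2^5 = 32
Bit 6: 1 × 2^6 = 64
Bit 7: 1 × 2^7 = 128
Bit 8: 1 × 2^8 = 256
Bit 9: 1 × 2^9 = 512
Bit 11: 1 × 2^11 = 2048
Bit 12: 1 × 2^12 = 4096
Bit 15: 1 × 2^15 = 32768
Sum = 4 + 8 + 16 + 32 + 64 + 128 + 256 + 512 + 2048 + 4096 + 32768
= 39932


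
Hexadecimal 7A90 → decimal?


Positional values:
Position 0: 0 × 16^0 = 0 × 1 = 0
Position 1: 9 × 16^1 = 9 × 16 = 144
Position 2: A × 16^2 = 10 × 256 = 2560
Position 3: 7 × 16^3 = 7 × 4096 = 28672
Sum = 0 + 144 + 2560 + 28672
= 31376


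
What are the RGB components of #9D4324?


Hex: #9D4324
R = 9D₁₆ = 157
G = 43₁₆ = 67
B = 24₁₆ = 36
= RGB(157, 67, 36)


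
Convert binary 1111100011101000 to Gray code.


Binary: 1111100011101000
Gray code: G = B XOR (B >> 1)
B >> 1 = 0111110001110100
1111100011101000 XOR 0111110001110100:
  1 XOR 0 = 1
  1 XOR 1 = 0
  1 XOR 1 = 0
  1 XOR 1 = 0
  1 XOR 1 = 0
  0 XOR 1 = 1
  0 XOR 0 = 0
  0 XOR 0 = 0
  1 XOR 0 = 1
  1 XOR 1 = 0
  1 XOR 1 = 0
  0 XOR 1 = 1
  1 XOR 0 = 1
  0 XOR 1 = 1
  0 XOR 0 = 0
  0 XOR 0 = 0
= 1000010010011100


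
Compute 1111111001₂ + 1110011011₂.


Align and add column by column (LSB to MSB, carry propagating):
  01111111001
+ 01110011011
  -----------
  col 0: 1 + 1 + 0 (carry in) = 2 → bit 0, carry out 1
  col 1: 0 + 1 + 1 (carry in) = 2 → bit 0, carry out 1
  col 2: 0 + 0 + 1 (carry in) = 1 → bit 1, carry out 0
  col 3: 1 + 1 + 0 (carry in) = 2 → bit 0, carry out 1
  col 4: 1 + 1 + 1 (carry in) = 3 → bit 1, carry out 1
  col 5: 1 + 0 + 1 (carry in) = 2 → bit 0, carry out 1
  col 6: 1 + 0 + 1 (carry in) = 2 → bit 0, carry out 1
  col 7: 1 + 1 + 1 (carry in) = 3 → bit 1, carry out 1
  col 8: 1 + 1 + 1 (carry in) = 3 → bit 1, carry out 1
  col 9: 1 + 1 + 1 (carry in) = 3 → bit 1, carry out 1
  col 10: 0 + 0 + 1 (carry in) = 1 → bit 1, carry out 0
Reading bits MSB→LSB: 11110010100
Strip leading zeros: 11110010100
= 11110010100


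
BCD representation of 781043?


Each digit → 4-bit binary:
  7 → 0111
  8 → 1000
  1 → 0001
  0 → 0000
  4 → 0100
  3 → 0011
= 0111 1000 0001 0000 0100 0011


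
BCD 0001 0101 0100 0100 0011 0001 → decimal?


Each 4-bit group → digit:
  0001 → 1
  0101 → 5
  0100 → 4
  0100 → 4
  0011 → 3
  0001 → 1
= 154431


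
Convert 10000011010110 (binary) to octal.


Group into 3-bit groups: 010000011010110
  010 = 2
  000 = 0
  011 = 3
  010 = 2
  110 = 6
= 0o20326


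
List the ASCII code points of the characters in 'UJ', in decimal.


String: 'UJ'  (2 characters)
Per-character ASCII lookup:
  'U': uppercase starts at 65: 'U' = 65 + 20 = 85
  'J': uppercase starts at 65: 'J' = 65 + 9 = 74
= 85 74


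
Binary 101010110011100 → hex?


Group into 4-bit nibbles: 0101010110011100
  0101 = 5
  0101 = 5
  1001 = 9
  1100 = C
= 0x559C


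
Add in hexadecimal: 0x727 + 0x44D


Align and add column by column (LSB to MSB, each column mod 16 with carry):
  0727
+ 044D
  ----
  col 0: 7(7) + D(13) + 0 (carry in) = 20 → 4(4), carry out 1
  col 1: 2(2) + 4(4) + 1 (carry in) = 7 → 7(7), carry out 0
  col 2: 7(7) + 4(4) + 0 (carry in) = 11 → B(11), carry out 0
  col 3: 0(0) + 0(0) + 0 (carry in) = 0 → 0(0), carry out 0
Reading digits MSB→LSB: 0B74
Strip leading zeros: B74
= 0xB74


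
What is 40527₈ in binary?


Each octal digit → 3 binary bits:
  4 = 100
  0 = 000
  5 = 101
  2 = 010
  7 = 111
Concatenate: 100 000 101 010 111
= 100000101010111


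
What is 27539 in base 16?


Divide by 16 repeatedly:
27539 ÷ 16 = 1721 remainder 3 (3)
1721 ÷ 16 = 107 remainder 9 (9)
107 ÷ 16 = 6 remainder 11 (B)
6 ÷ 16 = 0 remainder 6 (6)
Reading remainders bottom-up:
= 0x6B93


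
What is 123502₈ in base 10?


Positional values:
Position 0: 2 × 8^0 = 2
Position 1: 0 × 8^1 = 0
Position 2: 5 × 8^2 = 320
Position 3: 3 × 8^3 = 1536
Position 4: 2 × 8^4 = 8192
Position 5: 1 × 8^5 = 32768
Sum = 2 + 0 + 320 + 1536 + 8192 + 32768
= 42818


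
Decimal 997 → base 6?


Divide by 6 repeatedly:
997 ÷ 6 = 166 remainder 1
166 ÷ 6 = 27 remainder 4
27 ÷ 6 = 4 remainder 3
4 ÷ 6 = 0 remainder 4
Reading remainders bottom-up:
= 4341


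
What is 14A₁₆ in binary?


Each hex digit → 4 binary bits:
  1 = 0001
  4 = 0100
  A = 1010
Concatenate: 0001 0100 1010
= 000101001010


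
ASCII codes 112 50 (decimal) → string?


Codes (decimal): 112 50
Per-code ASCII lookup:
  112  (range 97-122: lowercase, 112 - 97 = 15) → 'p'
  50  (range 48-57: digits, 50 - 48 = 2) → '2'
= 'p2'


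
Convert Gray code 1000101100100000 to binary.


Gray code: 1000101100100000
MSB stays the same: 1
Each subsequent bit = prev_binary XOR current_gray:
  B[1] = 1 XOR 0 = 1
  B[2] = 1 XOR 0 = 1
  B[3] = 1 XOR 0 = 1
  B[4] = 1 XOR 1 = 0
  B[5] = 0 XOR 0 = 0
  B[6] = 0 XOR 1 = 1
  B[7] = 1 XOR 1 = 0
  B[8] = 0 XOR 0 = 0
  B[9] = 0 XOR 0 = 0
  B[10] = 0 XOR 1 = 1
  B[11] = 1 XOR 0 = 1
  B[12] = 1 XOR 0 = 1
  B[13] = 1 XOR 0 = 1
  B[14] = 1 XOR 0 = 1
  B[15] = 1 XOR 0 = 1
= 1111001000111111 (62015 decimal)


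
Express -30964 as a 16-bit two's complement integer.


Original: 0111100011110100
Step 1 - Invert all bits: 1000011100001011
Step 2 - Add 1: 1000011100001011 + 1
= 1000011100001100 (represents -30964)


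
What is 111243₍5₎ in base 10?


Positional values (base 5):
  3 × 5^0 = 3 × 1 = 3
  4 × 5^1 = 4 × 5 = 20
  2 × 5^2 = 2 × 25 = 50
  1 × 5^3 = 1 × 125 = 125
  1 × 5^4 = 1 × 625 = 625
  1 × 5^5 = 1 × 3125 = 3125
Sum = 3 + 20 + 50 + 125 + 625 + 3125
= 3948


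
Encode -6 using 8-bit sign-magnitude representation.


Sign bit: 1 (negative)
Magnitude: 6 = 0000110
= 10000110


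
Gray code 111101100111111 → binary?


Gray code: 111101100111111
MSB stays the same: 1
Each subsequent bit = prev_binary XOR current_gray:
  B[1] = 1 XOR 1 = 0
  B[2] = 0 XOR 1 = 1
  B[3] = 1 XOR 1 = 0
  B[4] = 0 XOR 0 = 0
  B[5] = 0 XOR 1 = 1
  B[6] = 1 XOR 1 = 0
  B[7] = 0 XOR 0 = 0
  B[8] = 0 XOR 0 = 0
  B[9] = 0 XOR 1 = 1
  B[10] = 1 XOR 1 = 0
  B[11] = 0 XOR 1 = 1
  B[12] = 1 XOR 1 = 0
  B[13] = 0 XOR 1 = 1
  B[14] = 1 XOR 1 = 0
= 101001000101010 (21034 decimal)


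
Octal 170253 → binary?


Each octal digit → 3 binary bits:
  1 = 001
  7 = 111
  0 = 000
  2 = 010
  5 = 101
  3 = 011
Concatenate: 001 111 000 010 101 011
= 001111000010101011


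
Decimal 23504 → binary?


Divide by 2 repeatedly:
23504 ÷ 2 = 11752 remainder 0
11752 ÷ 2 = 5876 remainder 0
5876 ÷ 2 = 2938 remainder 0
2938 ÷ 2 = 1469 remainder 0
1469 ÷ 2 = 734 remainder 1
734 ÷ 2 = 367 remainder 0
367 ÷ 2 = 183 remainder 1
183 ÷ 2 = 91 remainder 1
91 ÷ 2 = 45 remainder 1
45 ÷ 2 = 22 remainder 1
22 ÷ 2 = 11 remainder 0
11 ÷ 2 = 5 remainder 1
5 ÷ 2 = 2 remainder 1
2 ÷ 2 = 1 remainder 0
1 ÷ 2 = 0 remainder 1
Reading remainders bottom-up:
= 101101111010000


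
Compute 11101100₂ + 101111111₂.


Align and add column by column (LSB to MSB, carry propagating):
  0011101100
+ 0101111111
  ----------
  col 0: 0 + 1 + 0 (carry in) = 1 → bit 1, carry out 0
  col 1: 0 + 1 + 0 (carry in) = 1 → bit 1, carry out 0
  col 2: 1 + 1 + 0 (carry in) = 2 → bit 0, carry out 1
  col 3: 1 + 1 + 1 (carry in) = 3 → bit 1, carry out 1
  col 4: 0 + 1 + 1 (carry in) = 2 → bit 0, carry out 1
  col 5: 1 + 1 + 1 (carry in) = 3 → bit 1, carry out 1
  col 6: 1 + 1 + 1 (carry in) = 3 → bit 1, carry out 1
  col 7: 1 + 0 + 1 (carry in) = 2 → bit 0, carry out 1
  col 8: 0 + 1 + 1 (carry in) = 2 → bit 0, carry out 1
  col 9: 0 + 0 + 1 (carry in) = 1 → bit 1, carry out 0
Reading bits MSB→LSB: 1001101011
Strip leading zeros: 1001101011
= 1001101011
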